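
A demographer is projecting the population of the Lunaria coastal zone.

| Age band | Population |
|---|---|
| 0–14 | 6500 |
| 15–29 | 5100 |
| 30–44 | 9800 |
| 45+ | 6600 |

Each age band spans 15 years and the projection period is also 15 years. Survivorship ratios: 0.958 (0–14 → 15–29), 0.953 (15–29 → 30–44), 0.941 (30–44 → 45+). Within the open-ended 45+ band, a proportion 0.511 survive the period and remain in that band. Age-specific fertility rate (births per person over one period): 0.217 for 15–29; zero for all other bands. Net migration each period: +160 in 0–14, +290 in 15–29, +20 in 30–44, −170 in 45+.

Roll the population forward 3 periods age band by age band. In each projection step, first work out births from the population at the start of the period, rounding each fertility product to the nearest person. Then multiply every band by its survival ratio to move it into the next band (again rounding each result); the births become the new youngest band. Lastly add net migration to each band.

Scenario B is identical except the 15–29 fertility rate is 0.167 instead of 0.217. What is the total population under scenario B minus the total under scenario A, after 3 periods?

— Period 1 —
Births: 5100 × 0.217 = 1107
15–29: 6500 × 0.958 = 6227
30–44: 5100 × 0.953 = 4860
45+: 9800 × 0.941 + 6600 × 0.511 = 9222 + 3373 = 12595
Net migration: 0–14 + 160 → 1267; 15–29 + 290 → 6517; 30–44 + 20 → 4880; 45+ − 170 → 12425
End of period: [1267, 6517, 4880, 12425]
— Period 2 —
Births: 6517 × 0.217 = 1414
15–29: 1267 × 0.958 = 1214
30–44: 6517 × 0.953 = 6211
45+: 4880 × 0.941 + 12425 × 0.511 = 4592 + 6349 = 10941
Net migration: 0–14 + 160 → 1574; 15–29 + 290 → 1504; 30–44 + 20 → 6231; 45+ − 170 → 10771
End of period: [1574, 1504, 6231, 10771]
— Period 3 —
Births: 1504 × 0.217 = 326
15–29: 1574 × 0.958 = 1508
30–44: 1504 × 0.953 = 1433
45+: 6231 × 0.941 + 10771 × 0.511 = 5863 + 5504 = 11367
Net migration: 0–14 + 160 → 486; 15–29 + 290 → 1798; 30–44 + 20 → 1453; 45+ − 170 → 11197
End of period: [486, 1798, 1453, 11197]
Scenario A total after 3 periods: 14934
Scenario B projection —
— Period 1 —
Births: 5100 × 0.167 = 852
15–29: 6500 × 0.958 = 6227
30–44: 5100 × 0.953 = 4860
45+: 9800 × 0.941 + 6600 × 0.511 = 9222 + 3373 = 12595
Net migration: 0–14 + 160 → 1012; 15–29 + 290 → 6517; 30–44 + 20 → 4880; 45+ − 170 → 12425
End of period: [1012, 6517, 4880, 12425]
— Period 2 —
Births: 6517 × 0.167 = 1088
15–29: 1012 × 0.958 = 969
30–44: 6517 × 0.953 = 6211
45+: 4880 × 0.941 + 12425 × 0.511 = 4592 + 6349 = 10941
Net migration: 0–14 + 160 → 1248; 15–29 + 290 → 1259; 30–44 + 20 → 6231; 45+ − 170 → 10771
End of period: [1248, 1259, 6231, 10771]
— Period 3 —
Births: 1259 × 0.167 = 210
15–29: 1248 × 0.958 = 1196
30–44: 1259 × 0.953 = 1200
45+: 6231 × 0.941 + 10771 × 0.511 = 5863 + 5504 = 11367
Net migration: 0–14 + 160 → 370; 15–29 + 290 → 1486; 30–44 + 20 → 1220; 45+ − 170 → 11197
End of period: [370, 1486, 1220, 11197]
Scenario B total after 3 periods: 14273
Difference B − A = 14273 − 14934 = -661

-661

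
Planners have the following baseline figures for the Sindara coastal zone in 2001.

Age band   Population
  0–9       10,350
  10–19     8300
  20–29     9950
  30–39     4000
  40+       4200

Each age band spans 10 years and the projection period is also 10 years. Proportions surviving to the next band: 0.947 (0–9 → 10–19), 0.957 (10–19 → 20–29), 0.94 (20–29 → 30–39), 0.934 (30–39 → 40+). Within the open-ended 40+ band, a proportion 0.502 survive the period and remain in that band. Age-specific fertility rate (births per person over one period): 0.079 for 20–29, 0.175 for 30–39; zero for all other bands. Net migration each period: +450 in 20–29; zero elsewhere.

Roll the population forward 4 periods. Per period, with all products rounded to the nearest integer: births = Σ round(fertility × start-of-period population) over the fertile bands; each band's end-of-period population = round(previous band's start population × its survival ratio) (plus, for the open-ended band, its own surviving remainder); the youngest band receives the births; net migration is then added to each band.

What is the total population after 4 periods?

Numbering the groups 1..5 from youngest to oldest:
— Period 1 —
Births: 9950 * 0.079 = 786 ; 4000 * 0.175 = 700 — total 1486
Group 2: 10350 * 0.947 = 9801
Group 3: 8300 * 0.957 = 7943
Group 4: 9950 * 0.94 = 9353
Group 5: 4000 * 0.934 + 4200 * 0.502 = 3736 + 2108 = 5844
Net migration: Group 3 + 450 → 8393
End of period: [1486, 9801, 8393, 9353, 5844]
— Period 2 —
Births: 8393 * 0.079 = 663 ; 9353 * 0.175 = 1637 — total 2300
Group 2: 1486 * 0.947 = 1407
Group 3: 9801 * 0.957 = 9380
Group 4: 8393 * 0.94 = 7889
Group 5: 9353 * 0.934 + 5844 * 0.502 = 8736 + 2934 = 11670
Net migration: Group 3 + 450 → 9830
End of period: [2300, 1407, 9830, 7889, 11670]
— Period 3 —
Births: 9830 * 0.079 = 777 ; 7889 * 0.175 = 1381 — total 2158
Group 2: 2300 * 0.947 = 2178
Group 3: 1407 * 0.957 = 1346
Group 4: 9830 * 0.94 = 9240
Group 5: 7889 * 0.934 + 11670 * 0.502 = 7368 + 5858 = 13226
Net migration: Group 3 + 450 → 1796
End of period: [2158, 2178, 1796, 9240, 13226]
— Period 4 —
Births: 1796 * 0.079 = 142 ; 9240 * 0.175 = 1617 — total 1759
Group 2: 2158 * 0.947 = 2044
Group 3: 2178 * 0.957 = 2084
Group 4: 1796 * 0.94 = 1688
Group 5: 9240 * 0.934 + 13226 * 0.502 = 8630 + 6639 = 15269
Net migration: Group 3 + 450 → 2534
End of period: [1759, 2044, 2534, 1688, 15269]
Total after period 4: 1759 + 2044 + 2534 + 1688 + 15269 = 23294

23294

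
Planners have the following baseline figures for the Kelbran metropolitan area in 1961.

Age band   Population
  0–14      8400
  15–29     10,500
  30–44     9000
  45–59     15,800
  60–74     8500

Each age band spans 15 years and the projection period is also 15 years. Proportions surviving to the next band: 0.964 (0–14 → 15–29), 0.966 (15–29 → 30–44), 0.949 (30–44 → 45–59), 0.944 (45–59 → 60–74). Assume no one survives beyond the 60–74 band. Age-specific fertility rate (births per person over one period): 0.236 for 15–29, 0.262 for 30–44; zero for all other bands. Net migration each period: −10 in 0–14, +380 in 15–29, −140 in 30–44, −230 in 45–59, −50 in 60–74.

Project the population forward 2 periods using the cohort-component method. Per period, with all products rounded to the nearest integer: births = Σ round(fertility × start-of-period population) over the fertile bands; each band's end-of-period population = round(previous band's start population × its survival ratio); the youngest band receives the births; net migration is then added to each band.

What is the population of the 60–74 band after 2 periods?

7796

(Groups numbered youngest = 1 to oldest = 5.)
— Period 1 —
Births: 10500 × 0.236 = 2478  |  9000 × 0.262 = 2358 ⇒ total 4836
Group 2: 8400 × 0.964 = 8098
Group 3: 10500 × 0.966 = 10143
Group 4: 9000 × 0.949 = 8541
Group 5: 15800 × 0.944 = 14915
Net migration: Group 1 − 10 → 4826; Group 2 + 380 → 8478; Group 3 − 140 → 10003; Group 4 − 230 → 8311; Group 5 − 50 → 14865
End of period: [4826, 8478, 10003, 8311, 14865]
— Period 2 —
Births: 8478 × 0.236 = 2001  |  10003 × 0.262 = 2621 ⇒ total 4622
Group 2: 4826 × 0.964 = 4652
Group 3: 8478 × 0.966 = 8190
Group 4: 10003 × 0.949 = 9493
Group 5: 8311 × 0.944 = 7846
Net migration: Group 1 − 10 → 4612; Group 2 + 380 → 5032; Group 3 − 140 → 8050; Group 4 − 230 → 9263; Group 5 − 50 → 7796
End of period: [4612, 5032, 8050, 9263, 7796]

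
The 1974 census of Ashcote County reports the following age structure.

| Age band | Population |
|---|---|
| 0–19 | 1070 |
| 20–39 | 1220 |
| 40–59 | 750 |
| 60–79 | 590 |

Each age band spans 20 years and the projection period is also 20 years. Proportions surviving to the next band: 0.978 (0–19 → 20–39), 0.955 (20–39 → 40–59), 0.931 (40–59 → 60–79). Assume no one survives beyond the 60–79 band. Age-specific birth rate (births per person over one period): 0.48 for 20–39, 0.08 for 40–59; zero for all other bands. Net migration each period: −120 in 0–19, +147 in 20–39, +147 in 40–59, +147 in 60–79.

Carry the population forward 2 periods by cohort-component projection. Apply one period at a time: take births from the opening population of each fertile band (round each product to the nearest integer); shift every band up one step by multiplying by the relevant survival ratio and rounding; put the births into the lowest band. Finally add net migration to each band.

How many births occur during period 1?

646

[period 1]
Births: 1220 × 0.48 = 586  |  750 × 0.08 = 60 ⇒ total 646
20–39: 1070 × 0.978 = 1046
40–59: 1220 × 0.955 = 1165
60–79: 750 × 0.931 = 698
Net migration: 0–19 − 120 → 526; 20–39 + 147 → 1193; 40–59 + 147 → 1312; 60–79 + 147 → 845
End of period: [526, 1193, 1312, 845]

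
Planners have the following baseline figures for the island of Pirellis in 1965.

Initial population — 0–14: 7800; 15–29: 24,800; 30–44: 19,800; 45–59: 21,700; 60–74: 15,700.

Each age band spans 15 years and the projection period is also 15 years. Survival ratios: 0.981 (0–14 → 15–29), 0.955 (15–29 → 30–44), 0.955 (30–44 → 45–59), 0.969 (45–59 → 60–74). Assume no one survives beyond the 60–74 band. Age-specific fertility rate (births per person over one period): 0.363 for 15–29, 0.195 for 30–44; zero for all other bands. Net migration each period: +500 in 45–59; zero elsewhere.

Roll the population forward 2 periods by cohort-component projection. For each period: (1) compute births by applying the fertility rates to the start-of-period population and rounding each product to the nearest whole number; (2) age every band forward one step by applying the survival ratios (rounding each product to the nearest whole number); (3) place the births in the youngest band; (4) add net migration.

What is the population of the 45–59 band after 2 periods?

(Bands numbered youngest = 1 to oldest = 5.)
Period 1.
Births: 24800 * 0.363 = 9002 ; 19800 * 0.195 = 3861 ⇒ total 12863
Band 2: 7800 * 0.981 = 7652
Band 3: 24800 * 0.955 = 23684
Band 4: 19800 * 0.955 = 18909
Band 5: 21700 * 0.969 = 21027
Net migration: Band 4 + 500 → 19409
End of period: [12863, 7652, 23684, 19409, 21027]
Period 2.
Births: 7652 * 0.363 = 2778 ; 23684 * 0.195 = 4618 ⇒ total 7396
Band 2: 12863 * 0.981 = 12619
Band 3: 7652 * 0.955 = 7308
Band 4: 23684 * 0.955 = 22618
Band 5: 19409 * 0.969 = 18807
Net migration: Band 4 + 500 → 23118
End of period: [7396, 12619, 7308, 23118, 18807]

23118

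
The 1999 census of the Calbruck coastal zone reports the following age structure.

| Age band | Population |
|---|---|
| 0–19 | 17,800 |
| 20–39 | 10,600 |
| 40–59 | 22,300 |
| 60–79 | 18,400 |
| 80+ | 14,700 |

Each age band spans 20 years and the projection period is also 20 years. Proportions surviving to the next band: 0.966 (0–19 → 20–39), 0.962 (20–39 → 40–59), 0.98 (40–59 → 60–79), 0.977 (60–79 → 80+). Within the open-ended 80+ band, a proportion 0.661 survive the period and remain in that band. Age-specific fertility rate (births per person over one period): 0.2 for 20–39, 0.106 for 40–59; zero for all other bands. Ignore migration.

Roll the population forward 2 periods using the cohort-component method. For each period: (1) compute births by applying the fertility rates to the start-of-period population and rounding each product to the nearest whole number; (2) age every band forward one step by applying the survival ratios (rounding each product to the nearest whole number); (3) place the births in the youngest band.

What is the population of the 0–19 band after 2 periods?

After projecting period 1:
Births: 10600 × 0.2 = 2120, 22300 × 0.106 = 2364 → 4484
20–39: 17800 × 0.966 = 17195
40–59: 10600 × 0.962 = 10197
60–79: 22300 × 0.98 = 21854
80+: 18400 × 0.977 + 14700 × 0.661 = 17977 + 9717 = 27694
→ [4484, 17195, 10197, 21854, 27694]
After projecting period 2:
Births: 17195 × 0.2 = 3439, 10197 × 0.106 = 1081 → 4520
20–39: 4484 × 0.966 = 4332
40–59: 17195 × 0.962 = 16542
60–79: 10197 × 0.98 = 9993
80+: 21854 × 0.977 + 27694 × 0.661 = 21351 + 18306 = 39657
→ [4520, 4332, 16542, 9993, 39657]

4520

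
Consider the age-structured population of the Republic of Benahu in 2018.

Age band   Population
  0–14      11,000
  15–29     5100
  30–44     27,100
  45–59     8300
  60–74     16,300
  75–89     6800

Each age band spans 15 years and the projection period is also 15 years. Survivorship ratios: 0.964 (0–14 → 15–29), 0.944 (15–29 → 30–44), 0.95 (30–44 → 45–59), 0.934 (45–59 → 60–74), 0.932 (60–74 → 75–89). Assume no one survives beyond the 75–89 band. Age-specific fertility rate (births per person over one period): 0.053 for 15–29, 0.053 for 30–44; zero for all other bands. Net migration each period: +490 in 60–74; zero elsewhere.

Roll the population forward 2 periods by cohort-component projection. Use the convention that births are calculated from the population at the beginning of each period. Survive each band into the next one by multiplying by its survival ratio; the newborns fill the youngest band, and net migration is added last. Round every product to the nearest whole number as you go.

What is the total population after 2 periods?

49263

Numbering the groups 1..6 from youngest to oldest:
— Period 1 —
Births: 5100 × 0.053 = 270 ; 27100 × 0.053 = 1436 → total 1706
Group 2: 11000 × 0.964 = 10604
Group 3: 5100 × 0.944 = 4814
Group 4: 27100 × 0.95 = 25745
Group 5: 8300 × 0.934 = 7752
Group 6: 16300 × 0.932 = 15192
Net migration: Group 5 + 490 → 8242
→ [1706, 10604, 4814, 25745, 8242, 15192]
— Period 2 —
Births: 10604 × 0.053 = 562 ; 4814 × 0.053 = 255 → total 817
Group 2: 1706 × 0.964 = 1645
Group 3: 10604 × 0.944 = 10010
Group 4: 4814 × 0.95 = 4573
Group 5: 25745 × 0.934 = 24046
Group 6: 8242 × 0.932 = 7682
Net migration: Group 5 + 490 → 24536
→ [817, 1645, 10010, 4573, 24536, 7682]
Total after period 2: 817 + 1645 + 10010 + 4573 + 24536 + 7682 = 49263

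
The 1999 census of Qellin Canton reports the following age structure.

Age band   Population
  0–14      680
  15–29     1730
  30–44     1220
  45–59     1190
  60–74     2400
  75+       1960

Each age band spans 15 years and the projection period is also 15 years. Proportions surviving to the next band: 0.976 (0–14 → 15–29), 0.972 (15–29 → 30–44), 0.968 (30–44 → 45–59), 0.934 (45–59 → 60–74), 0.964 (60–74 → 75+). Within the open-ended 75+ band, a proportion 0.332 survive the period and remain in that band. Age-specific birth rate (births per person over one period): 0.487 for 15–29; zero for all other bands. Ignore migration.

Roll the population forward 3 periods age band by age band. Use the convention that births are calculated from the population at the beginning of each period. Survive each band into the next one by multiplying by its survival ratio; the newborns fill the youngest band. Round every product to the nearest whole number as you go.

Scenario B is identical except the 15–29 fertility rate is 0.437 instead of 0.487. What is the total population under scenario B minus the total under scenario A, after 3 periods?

[period 1]
Births: 1730 × 0.487 = 843
15–29: 680 × 0.976 = 664
30–44: 1730 × 0.972 = 1682
45–59: 1220 × 0.968 = 1181
60–74: 1190 × 0.934 = 1111
75+: 2400 × 0.964 + 1960 × 0.332 = 2314 + 651 = 2965
Population now: 0–14=843, 15–29=664, 30–44=1682, 45–59=1181, 60–74=1111, 75+=2965
[period 2]
Births: 664 × 0.487 = 323
15–29: 843 × 0.976 = 823
30–44: 664 × 0.972 = 645
45–59: 1682 × 0.968 = 1628
60–74: 1181 × 0.934 = 1103
75+: 1111 × 0.964 + 2965 × 0.332 = 1071 + 984 = 2055
Population now: 0–14=323, 15–29=823, 30–44=645, 45–59=1628, 60–74=1103, 75+=2055
[period 3]
Births: 823 × 0.487 = 401
15–29: 323 × 0.976 = 315
30–44: 823 × 0.972 = 800
45–59: 645 × 0.968 = 624
60–74: 1628 × 0.934 = 1521
75+: 1103 × 0.964 + 2055 × 0.332 = 1063 + 682 = 1745
Population now: 0–14=401, 15–29=315, 30–44=800, 45–59=624, 60–74=1521, 75+=1745
Scenario A total after 3 periods: 5406
Scenario B projection —
[period 1]
Births: 1730 × 0.437 = 756
15–29: 680 × 0.976 = 664
30–44: 1730 × 0.972 = 1682
45–59: 1220 × 0.968 = 1181
60–74: 1190 × 0.934 = 1111
75+: 2400 × 0.964 + 1960 × 0.332 = 2314 + 651 = 2965
Population now: 0–14=756, 15–29=664, 30–44=1682, 45–59=1181, 60–74=1111, 75+=2965
[period 2]
Births: 664 × 0.437 = 290
15–29: 756 × 0.976 = 738
30–44: 664 × 0.972 = 645
45–59: 1682 × 0.968 = 1628
60–74: 1181 × 0.934 = 1103
75+: 1111 × 0.964 + 2965 × 0.332 = 1071 + 984 = 2055
Population now: 0–14=290, 15–29=738, 30–44=645, 45–59=1628, 60–74=1103, 75+=2055
[period 3]
Births: 738 × 0.437 = 323
15–29: 290 × 0.976 = 283
30–44: 738 × 0.972 = 717
45–59: 645 × 0.968 = 624
60–74: 1628 × 0.934 = 1521
75+: 1103 × 0.964 + 2055 × 0.332 = 1063 + 682 = 1745
Population now: 0–14=323, 15–29=283, 30–44=717, 45–59=624, 60–74=1521, 75+=1745
Scenario B total after 3 periods: 5213
Difference B − A = 5213 − 5406 = -193

-193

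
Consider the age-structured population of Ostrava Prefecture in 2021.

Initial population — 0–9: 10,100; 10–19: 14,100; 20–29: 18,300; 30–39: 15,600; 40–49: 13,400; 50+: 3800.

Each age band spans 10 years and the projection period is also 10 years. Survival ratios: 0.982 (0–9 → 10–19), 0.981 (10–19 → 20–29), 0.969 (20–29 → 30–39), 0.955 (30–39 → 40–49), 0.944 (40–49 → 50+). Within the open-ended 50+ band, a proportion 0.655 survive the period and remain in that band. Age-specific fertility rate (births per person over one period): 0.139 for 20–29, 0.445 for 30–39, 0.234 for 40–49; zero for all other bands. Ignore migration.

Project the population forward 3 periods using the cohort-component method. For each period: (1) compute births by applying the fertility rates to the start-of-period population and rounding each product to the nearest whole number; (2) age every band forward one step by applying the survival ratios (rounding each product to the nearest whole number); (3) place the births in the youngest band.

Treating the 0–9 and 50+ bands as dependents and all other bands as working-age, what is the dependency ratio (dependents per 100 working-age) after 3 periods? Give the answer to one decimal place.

90.6

[period 1]
Births: 18300 × 0.139 = 2544, 15600 × 0.445 = 6942, 13400 × 0.234 = 3136 — total 12622
10–19: 10100 × 0.982 = 9918
20–29: 14100 × 0.981 = 13832
30–39: 18300 × 0.969 = 17733
40–49: 15600 × 0.955 = 14898
50+: 13400 × 0.944 + 3800 × 0.655 = 12650 + 2489 = 15139
Giving 12622 / 9918 / 13832 / 17733 / 14898 / 15139.
[period 2]
Births: 13832 × 0.139 = 1923, 17733 × 0.445 = 7891, 14898 × 0.234 = 3486 — total 13300
10–19: 12622 × 0.982 = 12395
20–29: 9918 × 0.981 = 9730
30–39: 13832 × 0.969 = 13403
40–49: 17733 × 0.955 = 16935
50+: 14898 × 0.944 + 15139 × 0.655 = 14064 + 9916 = 23980
Giving 13300 / 12395 / 9730 / 13403 / 16935 / 23980.
[period 3]
Births: 9730 × 0.139 = 1352, 13403 × 0.445 = 5964, 16935 × 0.234 = 3963 — total 11279
10–19: 13300 × 0.982 = 13061
20–29: 12395 × 0.981 = 12159
30–39: 9730 × 0.969 = 9428
40–49: 13403 × 0.955 = 12800
50+: 16935 × 0.944 + 23980 × 0.655 = 15987 + 15707 = 31694
Giving 11279 / 13061 / 12159 / 9428 / 12800 / 31694.
Dependents (band 0–9 + band 50+) = 11279 + 31694 = 42973; working-age = 47448; ratio = 42973/47448 × 100 = 90.6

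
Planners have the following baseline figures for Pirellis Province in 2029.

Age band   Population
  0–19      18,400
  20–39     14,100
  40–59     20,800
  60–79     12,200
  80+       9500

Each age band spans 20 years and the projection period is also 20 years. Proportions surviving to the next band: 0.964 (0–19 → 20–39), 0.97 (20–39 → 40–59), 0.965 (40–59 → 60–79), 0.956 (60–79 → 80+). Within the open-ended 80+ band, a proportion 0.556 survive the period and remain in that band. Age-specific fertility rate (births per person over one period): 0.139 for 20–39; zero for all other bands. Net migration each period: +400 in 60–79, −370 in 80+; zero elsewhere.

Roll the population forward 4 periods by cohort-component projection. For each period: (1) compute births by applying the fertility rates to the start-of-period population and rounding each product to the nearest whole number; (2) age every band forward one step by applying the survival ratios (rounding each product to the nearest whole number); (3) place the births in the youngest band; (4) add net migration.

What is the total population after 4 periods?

36751

Period 1:
Births: 14100 × 0.139 = 1960
20–39: 18400 × 0.964 = 17738
40–59: 14100 × 0.97 = 13677
60–79: 20800 × 0.965 = 20072
80+: 12200 × 0.956 + 9500 × 0.556 = 11663 + 5282 = 16945
Net migration: 60–79 + 400 → 20472; 80+ − 370 → 16575
Giving 1960 / 17738 / 13677 / 20472 / 16575.
Period 2:
Births: 17738 × 0.139 = 2466
20–39: 1960 × 0.964 = 1889
40–59: 17738 × 0.97 = 17206
60–79: 13677 × 0.965 = 13198
80+: 20472 × 0.956 + 16575 × 0.556 = 19571 + 9216 = 28787
Net migration: 60–79 + 400 → 13598; 80+ − 370 → 28417
Giving 2466 / 1889 / 17206 / 13598 / 28417.
Period 3:
Births: 1889 × 0.139 = 263
20–39: 2466 × 0.964 = 2377
40–59: 1889 × 0.97 = 1832
60–79: 17206 × 0.965 = 16604
80+: 13598 × 0.956 + 28417 × 0.556 = 13000 + 15800 = 28800
Net migration: 60–79 + 400 → 17004; 80+ − 370 → 28430
Giving 263 / 2377 / 1832 / 17004 / 28430.
Period 4:
Births: 2377 × 0.139 = 330
20–39: 263 × 0.964 = 254
40–59: 2377 × 0.97 = 2306
60–79: 1832 × 0.965 = 1768
80+: 17004 × 0.956 + 28430 × 0.556 = 16256 + 15807 = 32063
Net migration: 60–79 + 400 → 2168; 80+ − 370 → 31693
Giving 330 / 254 / 2306 / 2168 / 31693.
Total after period 4: 330 + 254 + 2306 + 2168 + 31693 = 36751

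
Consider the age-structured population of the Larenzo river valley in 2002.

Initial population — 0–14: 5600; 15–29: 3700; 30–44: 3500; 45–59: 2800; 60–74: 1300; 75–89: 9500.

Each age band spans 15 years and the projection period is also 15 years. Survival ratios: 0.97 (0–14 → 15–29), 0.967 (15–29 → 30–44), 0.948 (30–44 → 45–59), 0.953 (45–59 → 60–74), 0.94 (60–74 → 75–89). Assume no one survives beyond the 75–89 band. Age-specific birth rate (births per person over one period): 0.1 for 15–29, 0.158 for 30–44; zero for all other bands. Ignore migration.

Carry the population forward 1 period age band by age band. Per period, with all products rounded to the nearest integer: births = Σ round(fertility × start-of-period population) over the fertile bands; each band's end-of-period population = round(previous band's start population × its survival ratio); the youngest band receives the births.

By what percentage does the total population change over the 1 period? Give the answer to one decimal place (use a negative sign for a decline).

Call the groups 1 to 6, youngest first.
Period 1.
Births: 3700 × 0.1 = 370, 3500 × 0.158 = 553 → total 923
Group 2: 5600 × 0.97 = 5432
Group 3: 3700 × 0.967 = 3578
Group 4: 3500 × 0.948 = 3318
Group 5: 2800 × 0.953 = 2668
Group 6: 1300 × 0.94 = 1222
End of period: [923, 5432, 3578, 3318, 2668, 1222]
Total: 26400 → 17141; change = -9259; percentage change = -35.1%

-35.1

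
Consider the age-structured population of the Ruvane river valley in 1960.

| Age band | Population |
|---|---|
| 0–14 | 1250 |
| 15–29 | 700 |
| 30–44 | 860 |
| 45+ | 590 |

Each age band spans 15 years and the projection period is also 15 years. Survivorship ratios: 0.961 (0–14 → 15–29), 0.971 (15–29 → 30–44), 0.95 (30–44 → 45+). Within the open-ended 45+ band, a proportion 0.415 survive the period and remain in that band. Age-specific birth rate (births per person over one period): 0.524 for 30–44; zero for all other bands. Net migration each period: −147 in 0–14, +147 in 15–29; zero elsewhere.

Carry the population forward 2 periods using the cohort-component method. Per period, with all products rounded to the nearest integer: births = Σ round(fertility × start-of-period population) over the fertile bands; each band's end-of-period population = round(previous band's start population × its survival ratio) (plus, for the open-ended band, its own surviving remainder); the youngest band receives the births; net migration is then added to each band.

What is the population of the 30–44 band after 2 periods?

(Bands numbered youngest = 1 to oldest = 4.)
— Period 1 —
Births: 860 × 0.524 = 451
Band 2: 1250 × 0.961 = 1201
Band 3: 700 × 0.971 = 680
Band 4: 860 × 0.95 + 590 × 0.415 = 817 + 245 = 1062
Net migration: Band 1 − 147 → 304; Band 2 + 147 → 1348
End of period: [304, 1348, 680, 1062]
— Period 2 —
Births: 680 × 0.524 = 356
Band 2: 304 × 0.961 = 292
Band 3: 1348 × 0.971 = 1309
Band 4: 680 × 0.95 + 1062 × 0.415 = 646 + 441 = 1087
Net migration: Band 1 − 147 → 209; Band 2 + 147 → 439
End of period: [209, 439, 1309, 1087]

1309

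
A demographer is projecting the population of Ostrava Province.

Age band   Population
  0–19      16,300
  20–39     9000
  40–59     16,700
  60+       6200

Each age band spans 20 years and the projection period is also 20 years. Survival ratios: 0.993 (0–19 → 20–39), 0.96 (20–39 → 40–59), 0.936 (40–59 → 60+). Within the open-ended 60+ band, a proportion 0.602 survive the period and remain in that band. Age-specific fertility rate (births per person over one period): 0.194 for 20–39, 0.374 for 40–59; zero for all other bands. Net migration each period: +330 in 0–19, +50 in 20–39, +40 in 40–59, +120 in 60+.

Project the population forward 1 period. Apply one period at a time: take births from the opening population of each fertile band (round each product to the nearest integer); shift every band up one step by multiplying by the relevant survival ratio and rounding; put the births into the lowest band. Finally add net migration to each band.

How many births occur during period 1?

(Groups numbered youngest = 1 to oldest = 4.)
After projecting period 1:
Births: 9000 * 0.194 = 1746, 16700 * 0.374 = 6246 → total 7992
Group 2: 16300 * 0.993 = 16186
Group 3: 9000 * 0.96 = 8640
Group 4: 16700 * 0.936 + 6200 * 0.602 = 15631 + 3732 = 19363
Net migration: Group 1 + 330 → 8322; Group 2 + 50 → 16236; Group 3 + 40 → 8680; Group 4 + 120 → 19483
Population now: 0–19=8322, 20–39=16236, 40–59=8680, 60+=19483

7992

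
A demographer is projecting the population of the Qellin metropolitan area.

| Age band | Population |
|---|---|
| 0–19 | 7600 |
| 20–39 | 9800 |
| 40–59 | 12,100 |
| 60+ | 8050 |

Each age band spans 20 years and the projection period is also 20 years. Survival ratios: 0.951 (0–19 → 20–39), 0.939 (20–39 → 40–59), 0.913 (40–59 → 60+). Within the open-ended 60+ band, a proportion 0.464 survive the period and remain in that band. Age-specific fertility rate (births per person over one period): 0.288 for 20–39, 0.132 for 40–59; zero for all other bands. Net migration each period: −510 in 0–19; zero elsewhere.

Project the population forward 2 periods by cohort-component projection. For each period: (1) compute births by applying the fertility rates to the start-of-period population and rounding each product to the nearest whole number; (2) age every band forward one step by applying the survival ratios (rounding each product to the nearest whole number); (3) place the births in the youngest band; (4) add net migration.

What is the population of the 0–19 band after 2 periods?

2787

Call the bands 1 to 4, youngest first.
Period 1.
Births: 9800 × 0.288 = 2822 ; 12100 × 0.132 = 1597 → 4419
Band 2: 7600 × 0.951 = 7228
Band 3: 9800 × 0.939 = 9202
Band 4: 12100 × 0.913 + 8050 × 0.464 = 11047 + 3735 = 14782
Net migration: Band 1 − 510 → 3909
Population now: 0–19=3909, 20–39=7228, 40–59=9202, 60+=14782
Period 2.
Births: 7228 × 0.288 = 2082 ; 9202 × 0.132 = 1215 → 3297
Band 2: 3909 × 0.951 = 3717
Band 3: 7228 × 0.939 = 6787
Band 4: 9202 × 0.913 + 14782 × 0.464 = 8401 + 6859 = 15260
Net migration: Band 1 − 510 → 2787
Population now: 0–19=2787, 20–39=3717, 40–59=6787, 60+=15260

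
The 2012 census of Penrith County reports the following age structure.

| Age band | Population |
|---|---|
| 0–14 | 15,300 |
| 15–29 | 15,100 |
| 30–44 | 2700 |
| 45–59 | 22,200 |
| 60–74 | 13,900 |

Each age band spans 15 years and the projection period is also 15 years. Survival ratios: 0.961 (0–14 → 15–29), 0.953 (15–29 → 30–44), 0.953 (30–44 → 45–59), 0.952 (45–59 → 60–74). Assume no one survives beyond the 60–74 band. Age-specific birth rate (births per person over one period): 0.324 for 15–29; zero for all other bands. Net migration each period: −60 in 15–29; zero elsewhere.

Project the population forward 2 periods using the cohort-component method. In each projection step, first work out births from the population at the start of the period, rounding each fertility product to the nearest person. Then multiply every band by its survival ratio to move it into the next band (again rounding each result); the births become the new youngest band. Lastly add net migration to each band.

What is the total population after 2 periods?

39503

After projecting period 1:
Births: 15100 × 0.324 = 4892
15–29: 15300 × 0.961 = 14703
30–44: 15100 × 0.953 = 14390
45–59: 2700 × 0.953 = 2573
60–74: 22200 × 0.952 = 21134
Net migration: 15–29 − 60 → 14643
Population now: 0–14=4892, 15–29=14643, 30–44=14390, 45–59=2573, 60–74=21134
After projecting period 2:
Births: 14643 × 0.324 = 4744
15–29: 4892 × 0.961 = 4701
30–44: 14643 × 0.953 = 13955
45–59: 14390 × 0.953 = 13714
60–74: 2573 × 0.952 = 2449
Net migration: 15–29 − 60 → 4641
Population now: 0–14=4744, 15–29=4641, 30–44=13955, 45–59=13714, 60–74=2449
Total after period 2: 4744 + 4641 + 13955 + 13714 + 2449 = 39503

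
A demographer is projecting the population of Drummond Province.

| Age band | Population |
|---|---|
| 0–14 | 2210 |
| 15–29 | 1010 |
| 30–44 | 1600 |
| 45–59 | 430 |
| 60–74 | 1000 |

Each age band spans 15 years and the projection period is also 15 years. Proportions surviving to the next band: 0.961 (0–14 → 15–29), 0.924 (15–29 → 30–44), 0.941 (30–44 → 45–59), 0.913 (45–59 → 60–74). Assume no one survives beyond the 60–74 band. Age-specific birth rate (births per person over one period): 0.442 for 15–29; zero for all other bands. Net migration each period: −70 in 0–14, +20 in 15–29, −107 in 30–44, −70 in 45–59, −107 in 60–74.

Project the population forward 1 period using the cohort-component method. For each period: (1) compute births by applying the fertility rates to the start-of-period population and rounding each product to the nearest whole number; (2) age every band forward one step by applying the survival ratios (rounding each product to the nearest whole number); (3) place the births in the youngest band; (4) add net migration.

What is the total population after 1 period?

Numbering the bands 1..5 from youngest to oldest:
Period 1:
Births: 1010 × 0.442 = 446
Band 2: 2210 × 0.961 = 2124
Band 3: 1010 × 0.924 = 933
Band 4: 1600 × 0.941 = 1506
Band 5: 430 × 0.913 = 393
Net migration: Band 1 − 70 → 376; Band 2 + 20 → 2144; Band 3 − 107 → 826; Band 4 − 70 → 1436; Band 5 − 107 → 286
→ [376, 2144, 826, 1436, 286]
Total after period 1: 376 + 2144 + 826 + 1436 + 286 = 5068

5068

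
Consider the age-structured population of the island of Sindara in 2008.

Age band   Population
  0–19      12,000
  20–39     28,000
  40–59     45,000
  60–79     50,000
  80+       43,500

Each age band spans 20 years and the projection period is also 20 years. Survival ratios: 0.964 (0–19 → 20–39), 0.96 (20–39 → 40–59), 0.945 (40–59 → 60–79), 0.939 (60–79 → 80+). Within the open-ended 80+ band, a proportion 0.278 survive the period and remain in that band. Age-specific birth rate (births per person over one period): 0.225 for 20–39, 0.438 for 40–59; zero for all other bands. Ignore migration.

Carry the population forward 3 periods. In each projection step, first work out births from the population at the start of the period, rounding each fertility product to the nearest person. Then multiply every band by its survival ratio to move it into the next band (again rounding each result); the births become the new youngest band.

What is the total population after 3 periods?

98445

Let group 1 be 0–19 through group 5 = 80+.
After projecting period 1:
Births: 28000 × 0.225 = 6300 ; 45000 × 0.438 = 19710 — total 26010
Group 2: 12000 × 0.964 = 11568
Group 3: 28000 × 0.96 = 26880
Group 4: 45000 × 0.945 = 42525
Group 5: 50000 × 0.939 + 43500 × 0.278 = 46950 + 12093 = 59043
End of period: [26010, 11568, 26880, 42525, 59043]
After projecting period 2:
Births: 11568 × 0.225 = 2603 ; 26880 × 0.438 = 11773 — total 14376
Group 2: 26010 × 0.964 = 25074
Group 3: 11568 × 0.96 = 11105
Group 4: 26880 × 0.945 = 25402
Group 5: 42525 × 0.939 + 59043 × 0.278 = 39931 + 16414 = 56345
End of period: [14376, 25074, 11105, 25402, 56345]
After projecting period 3:
Births: 25074 × 0.225 = 5642 ; 11105 × 0.438 = 4864 — total 10506
Group 2: 14376 × 0.964 = 13858
Group 3: 25074 × 0.96 = 24071
Group 4: 11105 × 0.945 = 10494
Group 5: 25402 × 0.939 + 56345 × 0.278 = 23852 + 15664 = 39516
End of period: [10506, 13858, 24071, 10494, 39516]
Total after period 3: 10506 + 13858 + 24071 + 10494 + 39516 = 98445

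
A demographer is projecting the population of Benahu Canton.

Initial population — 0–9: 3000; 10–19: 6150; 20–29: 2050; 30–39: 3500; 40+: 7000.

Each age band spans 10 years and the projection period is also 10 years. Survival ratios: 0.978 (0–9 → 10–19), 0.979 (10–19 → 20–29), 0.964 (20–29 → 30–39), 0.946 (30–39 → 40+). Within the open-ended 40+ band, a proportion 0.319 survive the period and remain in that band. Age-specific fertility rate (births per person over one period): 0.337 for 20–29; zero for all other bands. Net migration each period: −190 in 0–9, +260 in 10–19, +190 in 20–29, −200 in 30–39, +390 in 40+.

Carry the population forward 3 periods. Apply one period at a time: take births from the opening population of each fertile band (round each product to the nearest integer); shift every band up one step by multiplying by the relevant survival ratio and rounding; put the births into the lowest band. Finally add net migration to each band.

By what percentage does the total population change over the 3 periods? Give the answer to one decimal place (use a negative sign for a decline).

-35.0

[period 1]
Births: 2050 × 0.337 = 691
10–19: 3000 × 0.978 = 2934
20–29: 6150 × 0.979 = 6021
30–39: 2050 × 0.964 = 1976
40+: 3500 × 0.946 + 7000 × 0.319 = 3311 + 2233 = 5544
Net migration: 0–9 − 190 → 501; 10–19 + 260 → 3194; 20–29 + 190 → 6211; 30–39 − 200 → 1776; 40+ + 390 → 5934
Giving 501 / 3194 / 6211 / 1776 / 5934.
[period 2]
Births: 6211 × 0.337 = 2093
10–19: 501 × 0.978 = 490
20–29: 3194 × 0.979 = 3127
30–39: 6211 × 0.964 = 5987
40+: 1776 × 0.946 + 5934 × 0.319 = 1680 + 1893 = 3573
Net migration: 0–9 − 190 → 1903; 10–19 + 260 → 750; 20–29 + 190 → 3317; 30–39 − 200 → 5787; 40+ + 390 → 3963
Giving 1903 / 750 / 3317 / 5787 / 3963.
[period 3]
Births: 3317 × 0.337 = 1118
10–19: 1903 × 0.978 = 1861
20–29: 750 × 0.979 = 734
30–39: 3317 × 0.964 = 3198
40+: 5787 × 0.946 + 3963 × 0.319 = 5475 + 1264 = 6739
Net migration: 0–9 − 190 → 928; 10–19 + 260 → 2121; 20–29 + 190 → 924; 30–39 − 200 → 2998; 40+ + 390 → 7129
Giving 928 / 2121 / 924 / 2998 / 7129.
Total: 21700 → 14100; change = -7600; percentage change = -35.0%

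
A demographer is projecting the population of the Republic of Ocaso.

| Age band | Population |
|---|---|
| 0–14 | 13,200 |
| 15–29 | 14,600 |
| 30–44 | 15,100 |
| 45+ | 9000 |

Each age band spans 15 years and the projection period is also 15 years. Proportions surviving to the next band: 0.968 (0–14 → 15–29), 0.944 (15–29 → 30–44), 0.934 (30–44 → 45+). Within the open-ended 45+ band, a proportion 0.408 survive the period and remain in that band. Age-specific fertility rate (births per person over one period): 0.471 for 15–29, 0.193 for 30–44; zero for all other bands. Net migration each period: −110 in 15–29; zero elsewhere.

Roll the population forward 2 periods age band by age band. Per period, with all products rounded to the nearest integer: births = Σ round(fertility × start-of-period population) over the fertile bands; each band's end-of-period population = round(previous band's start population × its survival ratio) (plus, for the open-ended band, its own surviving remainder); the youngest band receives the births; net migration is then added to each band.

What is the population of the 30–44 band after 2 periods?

11959

[period 1]
Births: 14600 × 0.471 = 6877  |  15100 × 0.193 = 2914 → 9791
15–29: 13200 × 0.968 = 12778
30–44: 14600 × 0.944 = 13782
45+: 15100 × 0.934 + 9000 × 0.408 = 14103 + 3672 = 17775
Net migration: 15–29 − 110 → 12668
End of period: [9791, 12668, 13782, 17775]
[period 2]
Births: 12668 × 0.471 = 5967  |  13782 × 0.193 = 2660 → 8627
15–29: 9791 × 0.968 = 9478
30–44: 12668 × 0.944 = 11959
45+: 13782 × 0.934 + 17775 × 0.408 = 12872 + 7252 = 20124
Net migration: 15–29 − 110 → 9368
End of period: [8627, 9368, 11959, 20124]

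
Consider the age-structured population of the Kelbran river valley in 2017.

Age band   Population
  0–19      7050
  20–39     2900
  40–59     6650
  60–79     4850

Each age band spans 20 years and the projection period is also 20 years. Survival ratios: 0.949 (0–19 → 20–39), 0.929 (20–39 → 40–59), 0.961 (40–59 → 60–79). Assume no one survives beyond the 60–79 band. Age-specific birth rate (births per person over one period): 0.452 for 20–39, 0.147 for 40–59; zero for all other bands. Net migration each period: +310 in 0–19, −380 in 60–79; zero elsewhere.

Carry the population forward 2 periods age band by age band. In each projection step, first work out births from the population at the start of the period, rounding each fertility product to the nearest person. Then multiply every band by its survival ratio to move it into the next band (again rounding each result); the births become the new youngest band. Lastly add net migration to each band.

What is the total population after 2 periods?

14620

— Period 1 —
Births: 2900 * 0.452 = 1311  |  6650 * 0.147 = 978 ⇒ total 2289
20–39: 7050 * 0.949 = 6690
40–59: 2900 * 0.929 = 2694
60–79: 6650 * 0.961 = 6391
Net migration: 0–19 + 310 → 2599; 60–79 − 380 → 6011
End of period: [2599, 6690, 2694, 6011]
— Period 2 —
Births: 6690 * 0.452 = 3024  |  2694 * 0.147 = 396 ⇒ total 3420
20–39: 2599 * 0.949 = 2466
40–59: 6690 * 0.929 = 6215
60–79: 2694 * 0.961 = 2589
Net migration: 0–19 + 310 → 3730; 60–79 − 380 → 2209
End of period: [3730, 2466, 6215, 2209]
Total after period 2: 3730 + 2466 + 6215 + 2209 = 14620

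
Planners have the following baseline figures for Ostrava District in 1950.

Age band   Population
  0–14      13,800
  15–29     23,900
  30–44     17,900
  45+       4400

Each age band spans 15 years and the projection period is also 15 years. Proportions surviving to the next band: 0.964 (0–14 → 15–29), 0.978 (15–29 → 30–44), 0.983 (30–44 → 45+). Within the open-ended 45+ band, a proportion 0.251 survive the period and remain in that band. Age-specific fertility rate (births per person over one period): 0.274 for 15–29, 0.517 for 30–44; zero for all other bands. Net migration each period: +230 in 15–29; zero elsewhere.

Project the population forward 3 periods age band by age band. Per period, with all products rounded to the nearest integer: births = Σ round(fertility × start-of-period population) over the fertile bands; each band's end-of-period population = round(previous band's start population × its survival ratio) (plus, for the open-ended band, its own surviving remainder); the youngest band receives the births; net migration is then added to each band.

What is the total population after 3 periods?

61611

Period 1:
Births: 23900 × 0.274 = 6549, 17900 × 0.517 = 9254 → total 15803
15–29: 13800 × 0.964 = 13303
30–44: 23900 × 0.978 = 23374
45+: 17900 × 0.983 + 4400 × 0.251 = 17596 + 1104 = 18700
Net migration: 15–29 + 230 → 13533
End of period: [15803, 13533, 23374, 18700]
Period 2:
Births: 13533 × 0.274 = 3708, 23374 × 0.517 = 12084 → total 15792
15–29: 15803 × 0.964 = 15234
30–44: 13533 × 0.978 = 13235
45+: 23374 × 0.983 + 18700 × 0.251 = 22977 + 4694 = 27671
Net migration: 15–29 + 230 → 15464
End of period: [15792, 15464, 13235, 27671]
Period 3:
Births: 15464 × 0.274 = 4237, 13235 × 0.517 = 6842 → total 11079
15–29: 15792 × 0.964 = 15223
30–44: 15464 × 0.978 = 15124
45+: 13235 × 0.983 + 27671 × 0.251 = 13010 + 6945 = 19955
Net migration: 15–29 + 230 → 15453
End of period: [11079, 15453, 15124, 19955]
Total after period 3: 11079 + 15453 + 15124 + 19955 = 61611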